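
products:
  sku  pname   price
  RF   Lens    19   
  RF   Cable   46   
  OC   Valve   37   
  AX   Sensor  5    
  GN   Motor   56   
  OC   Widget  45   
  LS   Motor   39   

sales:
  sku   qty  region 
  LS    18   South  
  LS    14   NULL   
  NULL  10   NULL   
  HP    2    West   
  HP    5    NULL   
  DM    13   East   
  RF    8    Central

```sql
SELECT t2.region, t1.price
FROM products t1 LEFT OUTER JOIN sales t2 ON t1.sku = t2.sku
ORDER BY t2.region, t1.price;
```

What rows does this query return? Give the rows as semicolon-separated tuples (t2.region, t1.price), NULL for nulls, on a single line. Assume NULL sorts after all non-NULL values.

(Central, 19); (Central, 46); (South, 39); (NULL, 5); (NULL, 37); (NULL, 39); (NULL, 45); (NULL, 56)

LEFT JOIN keeps every row from `products`; unmatched rows get NULL for `sales`'s columns.
Matching on t1.sku = t2.sku. A NULL in a compared column never satisfies the condition.
Matched pairs: 4; unmatched t1 rows kept: 4.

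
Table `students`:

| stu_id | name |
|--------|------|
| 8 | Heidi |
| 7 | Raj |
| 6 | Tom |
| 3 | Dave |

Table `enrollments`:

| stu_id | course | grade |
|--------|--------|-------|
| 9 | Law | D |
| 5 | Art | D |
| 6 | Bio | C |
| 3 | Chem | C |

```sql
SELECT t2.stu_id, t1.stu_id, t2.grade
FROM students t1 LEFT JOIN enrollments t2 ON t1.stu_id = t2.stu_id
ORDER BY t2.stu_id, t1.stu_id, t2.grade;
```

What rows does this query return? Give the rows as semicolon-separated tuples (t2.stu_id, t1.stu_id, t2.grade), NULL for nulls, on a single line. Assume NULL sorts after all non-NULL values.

(3, 3, C); (6, 6, C); (NULL, 7, NULL); (NULL, 8, NULL)

LEFT JOIN keeps every row from `students`; unmatched rows get NULL for `enrollments`'s columns.
Matching on t1.stu_id = t2.stu_id.
Matched pairs: 2; unmatched t1 rows kept: 2.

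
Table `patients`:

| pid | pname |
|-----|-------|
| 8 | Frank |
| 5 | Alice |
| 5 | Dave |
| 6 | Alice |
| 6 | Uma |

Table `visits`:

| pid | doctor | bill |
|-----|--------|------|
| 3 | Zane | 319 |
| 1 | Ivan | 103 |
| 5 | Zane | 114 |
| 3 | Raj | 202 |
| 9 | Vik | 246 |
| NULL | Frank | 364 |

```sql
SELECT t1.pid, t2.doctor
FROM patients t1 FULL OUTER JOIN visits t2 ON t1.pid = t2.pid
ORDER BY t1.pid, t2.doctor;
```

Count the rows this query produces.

10

FULL OUTER JOIN keeps every row from both sides; unmatched rows get NULL for the other side's columns.
Matching on t1.pid = t2.pid. A NULL in a compared column never satisfies the condition.
Matched pairs: 2; unmatched t1 rows kept: 3; unmatched t2 rows kept: 5.
Total: 2 matched + 8 padded = 10 rows.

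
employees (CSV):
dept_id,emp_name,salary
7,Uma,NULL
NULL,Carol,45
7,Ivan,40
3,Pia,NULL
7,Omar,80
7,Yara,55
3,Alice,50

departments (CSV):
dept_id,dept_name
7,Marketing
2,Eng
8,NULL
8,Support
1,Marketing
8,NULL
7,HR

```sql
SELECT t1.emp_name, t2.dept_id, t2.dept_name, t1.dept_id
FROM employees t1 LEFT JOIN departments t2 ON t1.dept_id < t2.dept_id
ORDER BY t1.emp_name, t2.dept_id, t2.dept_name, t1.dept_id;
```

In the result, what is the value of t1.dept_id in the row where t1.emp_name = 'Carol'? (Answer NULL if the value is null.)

NULL

LEFT JOIN keeps every row from `employees`; unmatched rows get NULL for `departments`'s columns.
Matching on t1.dept_id < t2.dept_id. A NULL in a compared column never satisfies the condition.
- t1[0] dept_id=7 → 3 match(es) in t2 → 3 row(s).
- t1[1] dept_id=NULL → no match; kept with NULLs on the t2 side.
- t1[2] dept_id=7 → 3 match(es) in t2 → 3 row(s).
- t1[3] dept_id=3 → 5 match(es) in t2 → 5 row(s).
- t1[4] dept_id=7 → 3 match(es) in t2 → 3 row(s).
- t1[5] dept_id=7 → 3 match(es) in t2 → 3 row(s).
- t1[6] dept_id=3 → 5 match(es) in t2 → 5 row(s).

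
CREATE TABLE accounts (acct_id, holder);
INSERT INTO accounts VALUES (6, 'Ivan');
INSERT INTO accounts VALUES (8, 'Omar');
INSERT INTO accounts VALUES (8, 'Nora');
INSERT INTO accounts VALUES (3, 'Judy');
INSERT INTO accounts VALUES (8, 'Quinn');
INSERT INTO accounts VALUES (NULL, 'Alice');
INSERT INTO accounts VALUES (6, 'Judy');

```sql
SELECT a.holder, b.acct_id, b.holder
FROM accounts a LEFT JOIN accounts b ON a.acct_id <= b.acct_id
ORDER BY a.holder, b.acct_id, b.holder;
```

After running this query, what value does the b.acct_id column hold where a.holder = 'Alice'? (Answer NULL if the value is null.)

NULL

LEFT JOIN keeps every row from `accounts a`; unmatched rows get NULL for `accounts b`'s columns.
Matching on a.acct_id <= b.acct_id. A NULL in a compared column never satisfies the condition.
Matched pairs: 25; unmatched a rows kept: 1.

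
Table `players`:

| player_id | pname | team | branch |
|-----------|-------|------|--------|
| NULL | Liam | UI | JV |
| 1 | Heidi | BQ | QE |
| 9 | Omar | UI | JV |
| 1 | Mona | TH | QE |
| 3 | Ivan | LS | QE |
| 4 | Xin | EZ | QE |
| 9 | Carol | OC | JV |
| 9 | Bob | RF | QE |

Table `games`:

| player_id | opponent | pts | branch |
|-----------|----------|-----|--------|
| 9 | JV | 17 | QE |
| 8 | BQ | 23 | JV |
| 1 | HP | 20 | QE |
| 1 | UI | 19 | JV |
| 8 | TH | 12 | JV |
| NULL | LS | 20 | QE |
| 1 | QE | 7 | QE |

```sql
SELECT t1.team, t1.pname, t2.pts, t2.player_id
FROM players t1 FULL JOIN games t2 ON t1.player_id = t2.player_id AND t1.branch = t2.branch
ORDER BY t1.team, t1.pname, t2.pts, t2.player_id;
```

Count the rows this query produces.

FULL OUTER JOIN keeps every row from both sides; unmatched rows get NULL for the other side's columns.
Matching on t1.player_id = t2.player_id AND t1.branch = t2.branch. A NULL in a compared column never satisfies the condition.
- player_id=NULL, branch=JV: no t2 row matches, row kept with t2 columns NULL.
- player_id=1, branch=QE: 2 matching t2 row(s), so 2 row(s) emitted.
- player_id=9, branch=JV: no t2 row matches, row kept with t2 columns NULL.
- player_id=1, branch=QE: 2 matching t2 row(s), so 2 row(s) emitted.
- player_id=3, branch=QE: no t2 row matches, row kept with t2 columns NULL.
- player_id=4, branch=QE: no t2 row matches, row kept with t2 columns NULL.
- player_id=9, branch=JV: no t2 row matches, row kept with t2 columns NULL.
- player_id=9, branch=QE: 1 matching t2 row(s), so 1 row(s) emitted.
- 4 t2 row(s) had no t1 match → kept, t1 columns NULL.
Total: 5 matched + 9 padded = 14 rows.

14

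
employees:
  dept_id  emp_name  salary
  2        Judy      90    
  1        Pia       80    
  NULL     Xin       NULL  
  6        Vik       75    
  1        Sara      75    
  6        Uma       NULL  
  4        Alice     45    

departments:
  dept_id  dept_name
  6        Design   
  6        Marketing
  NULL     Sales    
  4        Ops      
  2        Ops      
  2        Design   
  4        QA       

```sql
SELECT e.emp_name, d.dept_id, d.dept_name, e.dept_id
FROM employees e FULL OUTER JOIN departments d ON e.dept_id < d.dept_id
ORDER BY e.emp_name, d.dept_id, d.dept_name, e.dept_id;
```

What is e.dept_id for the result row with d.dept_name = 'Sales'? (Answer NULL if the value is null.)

NULL

FULL OUTER JOIN keeps every row from both sides; unmatched rows get NULL for the other side's columns.
Matching on e.dept_id < d.dept_id. A NULL in a compared column never satisfies the condition.
- e[0] dept_id=2 → 4 match(es) in d → 4 row(s).
- e[1] dept_id=1 → 6 match(es) in d → 6 row(s).
- e[2] dept_id=NULL → no match; kept with NULLs on the d side.
- e[3] dept_id=6 → no match; kept with NULLs on the d side.
- e[4] dept_id=1 → 6 match(es) in d → 6 row(s).
- e[5] dept_id=6 → no match; kept with NULLs on the d side.
- e[6] dept_id=4 → 2 match(es) in d → 2 row(s).
- 1 d row(s) had no e match → kept, e columns NULL.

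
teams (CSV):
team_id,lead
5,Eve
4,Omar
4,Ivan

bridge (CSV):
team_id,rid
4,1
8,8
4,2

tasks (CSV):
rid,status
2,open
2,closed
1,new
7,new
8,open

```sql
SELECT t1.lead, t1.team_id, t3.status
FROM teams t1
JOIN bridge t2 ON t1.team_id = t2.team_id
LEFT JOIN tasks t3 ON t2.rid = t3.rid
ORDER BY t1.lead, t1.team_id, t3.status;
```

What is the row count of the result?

6

Joins associate left-to-right: teams INNER JOIN bridge on team_id gives 4 intermediate row(s).
Then LEFT JOIN `tasks t3` on rid: each of those 4 rows is kept; rows whose t2.rid has no match in t3 get NULL for t3's columns.
Result: 6 row(s).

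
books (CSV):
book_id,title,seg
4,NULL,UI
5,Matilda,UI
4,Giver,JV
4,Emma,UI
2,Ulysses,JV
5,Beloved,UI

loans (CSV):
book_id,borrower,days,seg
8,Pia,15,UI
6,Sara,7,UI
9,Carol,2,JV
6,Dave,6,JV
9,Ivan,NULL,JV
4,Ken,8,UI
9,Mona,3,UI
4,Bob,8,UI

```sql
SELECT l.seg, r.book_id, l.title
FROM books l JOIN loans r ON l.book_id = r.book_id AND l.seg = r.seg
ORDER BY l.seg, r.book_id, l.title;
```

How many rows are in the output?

4

INNER JOIN keeps only pairs where the ON condition holds.
Matching on l.book_id = r.book_id AND l.seg = r.seg.
- l[0] book_id=4, seg=UI → 2 match(es) in r → 2 row(s).
- l[1] book_id=5, seg=UI → no match; dropped.
- l[2] book_id=4, seg=JV → no match; dropped.
- l[3] book_id=4, seg=UI → 2 match(es) in r → 2 row(s).
- l[4] book_id=2, seg=JV → no match; dropped.
- l[5] book_id=5, seg=UI → no match; dropped.
Total: 4 rows.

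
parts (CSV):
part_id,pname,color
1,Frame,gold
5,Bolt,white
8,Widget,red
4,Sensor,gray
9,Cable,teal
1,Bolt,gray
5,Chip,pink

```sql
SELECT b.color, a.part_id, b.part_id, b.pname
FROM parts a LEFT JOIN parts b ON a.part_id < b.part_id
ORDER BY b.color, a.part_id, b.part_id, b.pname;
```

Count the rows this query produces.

LEFT JOIN keeps every row from `parts a`; unmatched rows get NULL for `parts b`'s columns.
Matching on a.part_id < b.part_id.
- a row (part_id=1): matches 5 b row(s) → 5 output row(s).
- a row (part_id=5): matches 2 b row(s) → 2 output row(s).
- a row (part_id=8): matches 1 b row(s) → 1 output row(s).
- a row (part_id=4): matches 4 b row(s) → 4 output row(s).
- a row (part_id=9): no match → kept, b columns NULL.
- a row (part_id=1): matches 5 b row(s) → 5 output row(s).
- a row (part_id=5): matches 2 b row(s) → 2 output row(s).
Total: 19 matched + 1 padded = 20 rows.

20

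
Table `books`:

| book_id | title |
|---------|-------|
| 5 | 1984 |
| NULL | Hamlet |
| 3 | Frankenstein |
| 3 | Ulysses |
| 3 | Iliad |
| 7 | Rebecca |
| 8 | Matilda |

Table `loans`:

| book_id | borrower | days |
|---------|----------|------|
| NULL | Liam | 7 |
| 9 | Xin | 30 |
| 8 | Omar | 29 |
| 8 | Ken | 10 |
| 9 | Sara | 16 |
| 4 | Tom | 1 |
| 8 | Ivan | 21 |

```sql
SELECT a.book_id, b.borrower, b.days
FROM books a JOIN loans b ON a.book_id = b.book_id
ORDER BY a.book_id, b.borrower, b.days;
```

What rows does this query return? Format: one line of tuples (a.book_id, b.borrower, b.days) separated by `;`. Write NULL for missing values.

(8, Ivan, 21); (8, Ken, 10); (8, Omar, 29)

INNER JOIN keeps only pairs where the ON condition holds.
Matching on a.book_id = b.book_id. A NULL in a compared column never satisfies the condition.
Matched pairs: 3.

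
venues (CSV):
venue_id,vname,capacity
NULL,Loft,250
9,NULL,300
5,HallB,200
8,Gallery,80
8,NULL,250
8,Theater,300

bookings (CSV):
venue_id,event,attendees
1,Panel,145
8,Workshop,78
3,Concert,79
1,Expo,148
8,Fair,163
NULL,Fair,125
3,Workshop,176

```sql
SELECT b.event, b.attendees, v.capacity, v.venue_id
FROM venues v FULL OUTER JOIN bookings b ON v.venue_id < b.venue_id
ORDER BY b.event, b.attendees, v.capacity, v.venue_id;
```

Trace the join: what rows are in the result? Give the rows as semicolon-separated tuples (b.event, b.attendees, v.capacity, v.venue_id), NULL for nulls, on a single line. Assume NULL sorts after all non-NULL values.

FULL OUTER JOIN keeps every row from both sides; unmatched rows get NULL for the other side's columns.
Matching on v.venue_id < b.venue_id. A NULL in a compared column never satisfies the condition.
- venue_id=NULL: no b row matches, row kept with b columns NULL.
- venue_id=9: no b row matches, row kept with b columns NULL.
- venue_id=5: 2 matching b row(s), so 2 row(s) emitted.
- venue_id=8: no b row matches, row kept with b columns NULL.
- venue_id=8: no b row matches, row kept with b columns NULL.
- venue_id=8: no b row matches, row kept with b columns NULL.
- 5 row(s) from b found no v partner → padded with NULL.

(Concert, 79, NULL, NULL); (Expo, 148, NULL, NULL); (Fair, 125, NULL, NULL); (Fair, 163, 200, 5); (Panel, 145, NULL, NULL); (Workshop, 78, 200, 5); (Workshop, 176, NULL, NULL); (NULL, NULL, 80, 8); (NULL, NULL, 250, 8); (NULL, NULL, 250, NULL); (NULL, NULL, 300, 8); (NULL, NULL, 300, 9)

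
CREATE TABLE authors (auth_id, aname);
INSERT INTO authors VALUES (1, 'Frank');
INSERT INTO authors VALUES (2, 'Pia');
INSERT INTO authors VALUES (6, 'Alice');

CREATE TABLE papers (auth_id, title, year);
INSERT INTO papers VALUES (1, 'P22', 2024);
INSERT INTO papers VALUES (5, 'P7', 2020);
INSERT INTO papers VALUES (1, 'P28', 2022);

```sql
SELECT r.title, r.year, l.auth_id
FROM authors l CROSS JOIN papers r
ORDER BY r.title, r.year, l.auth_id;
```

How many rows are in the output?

CROSS JOIN pairs every row of `authors` with every row of `papers`: 3 × 3 = 9 rows.

9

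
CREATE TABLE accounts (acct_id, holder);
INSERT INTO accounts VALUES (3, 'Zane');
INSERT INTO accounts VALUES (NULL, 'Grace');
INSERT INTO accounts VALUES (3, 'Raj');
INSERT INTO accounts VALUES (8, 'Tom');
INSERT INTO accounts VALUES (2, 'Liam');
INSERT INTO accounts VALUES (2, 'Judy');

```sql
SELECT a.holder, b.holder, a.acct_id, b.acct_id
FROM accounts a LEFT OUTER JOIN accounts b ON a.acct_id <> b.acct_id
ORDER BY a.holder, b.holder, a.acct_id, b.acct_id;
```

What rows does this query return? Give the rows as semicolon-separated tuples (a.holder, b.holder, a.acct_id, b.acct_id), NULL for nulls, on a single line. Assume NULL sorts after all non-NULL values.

LEFT JOIN keeps every row from `accounts a`; unmatched rows get NULL for `accounts b`'s columns.
Matching on a.acct_id <> b.acct_id. A NULL in a compared column never satisfies the condition.
- acct_id=3: 3 matching b row(s), so 3 row(s) emitted.
- acct_id=NULL: no b row matches, row kept with b columns NULL.
- acct_id=3: 3 matching b row(s), so 3 row(s) emitted.
- acct_id=8: 4 matching b row(s), so 4 row(s) emitted.
- acct_id=2: 3 matching b row(s), so 3 row(s) emitted.
- acct_id=2: 3 matching b row(s), so 3 row(s) emitted.

(Grace, NULL, NULL, NULL); (Judy, Raj, 2, 3); (Judy, Tom, 2, 8); (Judy, Zane, 2, 3); (Liam, Raj, 2, 3); (Liam, Tom, 2, 8); (Liam, Zane, 2, 3); (Raj, Judy, 3, 2); (Raj, Liam, 3, 2); (Raj, Tom, 3, 8); (Tom, Judy, 8, 2); (Tom, Liam, 8, 2); (Tom, Raj, 8, 3); (Tom, Zane, 8, 3); (Zane, Judy, 3, 2); (Zane, Liam, 3, 2); (Zane, Tom, 3, 8)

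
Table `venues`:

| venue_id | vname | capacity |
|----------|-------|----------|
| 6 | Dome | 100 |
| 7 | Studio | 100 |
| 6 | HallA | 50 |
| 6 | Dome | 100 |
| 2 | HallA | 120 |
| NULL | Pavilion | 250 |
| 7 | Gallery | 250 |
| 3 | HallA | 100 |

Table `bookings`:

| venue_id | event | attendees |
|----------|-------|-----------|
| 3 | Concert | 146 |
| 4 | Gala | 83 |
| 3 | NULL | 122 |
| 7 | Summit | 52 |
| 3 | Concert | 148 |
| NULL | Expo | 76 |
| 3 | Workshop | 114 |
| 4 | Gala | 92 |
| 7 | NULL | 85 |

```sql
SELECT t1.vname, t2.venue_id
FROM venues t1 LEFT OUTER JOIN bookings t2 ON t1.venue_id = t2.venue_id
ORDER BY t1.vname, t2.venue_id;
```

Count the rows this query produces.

13

LEFT JOIN keeps every row from `venues`; unmatched rows get NULL for `bookings`'s columns.
Matching on t1.venue_id = t2.venue_id. A NULL in a compared column never satisfies the condition.
Matched pairs: 8; unmatched t1 rows kept: 5.
Total: 8 matched + 5 padded = 13 rows.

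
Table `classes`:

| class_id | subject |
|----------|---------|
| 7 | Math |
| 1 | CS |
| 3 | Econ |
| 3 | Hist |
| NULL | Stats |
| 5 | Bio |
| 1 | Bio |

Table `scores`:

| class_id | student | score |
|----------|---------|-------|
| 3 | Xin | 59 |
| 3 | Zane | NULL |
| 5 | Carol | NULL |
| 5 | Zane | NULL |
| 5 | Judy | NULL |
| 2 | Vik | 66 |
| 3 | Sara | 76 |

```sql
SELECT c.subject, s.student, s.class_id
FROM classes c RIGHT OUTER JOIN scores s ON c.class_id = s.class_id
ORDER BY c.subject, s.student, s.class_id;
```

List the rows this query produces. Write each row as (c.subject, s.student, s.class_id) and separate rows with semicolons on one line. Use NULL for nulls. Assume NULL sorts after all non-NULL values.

(Bio, Carol, 5); (Bio, Judy, 5); (Bio, Zane, 5); (Econ, Sara, 3); (Econ, Xin, 3); (Econ, Zane, 3); (Hist, Sara, 3); (Hist, Xin, 3); (Hist, Zane, 3); (NULL, Vik, 2)

RIGHT JOIN keeps every row from `scores`; unmatched rows get NULL for `classes`'s columns.
Matching on c.class_id = s.class_id. A NULL in a compared column never satisfies the condition.
- c[0] class_id=7 → no match.
- c[1] class_id=1 → no match.
- c[2] class_id=3 → 3 match(es) in s → 3 row(s).
- c[3] class_id=3 → 3 match(es) in s → 3 row(s).
- c[4] class_id=NULL → no match.
- c[5] class_id=5 → 3 match(es) in s → 3 row(s).
- c[6] class_id=1 → no match.
- 1 s row(s) had no c match → kept, c columns NULL.
After projecting and ordering:
c.subject | s.student | s.class_id
Bio | Carol | 5
Bio | Judy | 5
Bio | Zane | 5
Econ | Sara | 3
Econ | Xin | 3
Econ | Zane | 3
Hist | Sara | 3
Hist | Xin | 3
Hist | Zane | 3
NULL | Vik | 2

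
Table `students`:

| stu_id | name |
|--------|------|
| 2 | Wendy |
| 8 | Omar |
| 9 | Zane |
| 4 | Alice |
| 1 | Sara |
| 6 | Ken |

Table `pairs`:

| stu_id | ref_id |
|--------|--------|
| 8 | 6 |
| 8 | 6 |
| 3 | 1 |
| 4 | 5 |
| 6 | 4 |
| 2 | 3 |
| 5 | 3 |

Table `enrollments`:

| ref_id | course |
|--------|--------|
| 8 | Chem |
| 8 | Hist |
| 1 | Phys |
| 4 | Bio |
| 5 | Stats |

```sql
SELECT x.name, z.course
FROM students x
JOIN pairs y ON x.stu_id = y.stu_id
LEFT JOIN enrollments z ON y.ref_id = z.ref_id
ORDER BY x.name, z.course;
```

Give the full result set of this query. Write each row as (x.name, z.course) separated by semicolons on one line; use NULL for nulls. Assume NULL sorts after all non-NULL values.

(Alice, Stats); (Ken, Bio); (Omar, NULL); (Omar, NULL); (Wendy, NULL)

Joins associate left-to-right: students INNER JOIN pairs on stu_id gives 5 intermediate row(s).
Then LEFT JOIN `enrollments z` on ref_id: each of those 5 rows is kept; rows whose y.ref_id has no match in z get NULL for z's columns.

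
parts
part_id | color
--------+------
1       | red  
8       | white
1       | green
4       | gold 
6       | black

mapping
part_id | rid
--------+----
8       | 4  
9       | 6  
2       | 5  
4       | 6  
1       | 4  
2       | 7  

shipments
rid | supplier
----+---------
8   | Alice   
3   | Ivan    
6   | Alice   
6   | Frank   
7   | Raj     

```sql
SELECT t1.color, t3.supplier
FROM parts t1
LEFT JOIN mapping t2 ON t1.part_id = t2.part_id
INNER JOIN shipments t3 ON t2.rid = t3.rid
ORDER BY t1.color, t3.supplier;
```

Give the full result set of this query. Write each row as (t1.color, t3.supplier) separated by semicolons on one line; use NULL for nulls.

Joins associate left-to-right: parts LEFT JOIN mapping on part_id gives 5 intermediate row(s).
Then INNER JOIN `shipments t3` on rid: keep only rows whose t2.rid appears in t3.

(gold, Alice); (gold, Frank)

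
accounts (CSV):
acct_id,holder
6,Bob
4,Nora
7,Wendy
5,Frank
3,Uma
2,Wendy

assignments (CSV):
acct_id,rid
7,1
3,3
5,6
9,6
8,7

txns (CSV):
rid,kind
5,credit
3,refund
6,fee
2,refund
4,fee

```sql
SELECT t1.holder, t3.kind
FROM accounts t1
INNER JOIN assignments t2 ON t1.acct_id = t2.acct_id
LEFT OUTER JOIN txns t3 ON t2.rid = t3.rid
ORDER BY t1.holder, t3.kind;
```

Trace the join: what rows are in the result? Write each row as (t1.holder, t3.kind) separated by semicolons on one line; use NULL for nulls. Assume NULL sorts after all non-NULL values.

(Frank, fee); (Uma, refund); (Wendy, NULL)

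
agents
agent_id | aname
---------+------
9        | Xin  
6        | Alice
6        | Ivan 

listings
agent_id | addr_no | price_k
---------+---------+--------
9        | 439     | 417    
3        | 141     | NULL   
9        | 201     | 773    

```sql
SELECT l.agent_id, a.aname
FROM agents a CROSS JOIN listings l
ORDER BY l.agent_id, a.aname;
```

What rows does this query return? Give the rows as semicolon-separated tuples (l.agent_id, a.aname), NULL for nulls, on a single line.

(3, Alice); (3, Ivan); (3, Xin); (9, Alice); (9, Alice); (9, Ivan); (9, Ivan); (9, Xin); (9, Xin)

CROSS JOIN pairs every row of `agents` with every row of `listings`: 3 × 3 = 9 rows.
After projecting and ordering:
l.agent_id | a.aname
3 | Alice
3 | Ivan
3 | Xin
9 | Alice
9 | Alice
9 | Ivan
9 | Ivan
9 | Xin
9 | Xin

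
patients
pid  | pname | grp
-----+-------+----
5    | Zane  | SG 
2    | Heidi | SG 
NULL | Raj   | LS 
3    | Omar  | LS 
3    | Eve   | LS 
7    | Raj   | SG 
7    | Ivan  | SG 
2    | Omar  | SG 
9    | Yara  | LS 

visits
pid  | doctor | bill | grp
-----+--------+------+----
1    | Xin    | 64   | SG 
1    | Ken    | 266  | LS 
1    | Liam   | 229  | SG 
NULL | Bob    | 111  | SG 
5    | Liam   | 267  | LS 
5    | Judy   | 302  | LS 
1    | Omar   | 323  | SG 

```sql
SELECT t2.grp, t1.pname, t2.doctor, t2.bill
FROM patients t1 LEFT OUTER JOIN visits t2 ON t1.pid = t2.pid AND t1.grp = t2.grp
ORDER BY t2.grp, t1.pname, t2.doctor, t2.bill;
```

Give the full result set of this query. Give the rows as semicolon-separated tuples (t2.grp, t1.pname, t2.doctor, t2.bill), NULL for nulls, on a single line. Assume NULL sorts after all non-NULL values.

LEFT JOIN keeps every row from `patients`; unmatched rows get NULL for `visits`'s columns.
Matching on t1.pid = t2.pid AND t1.grp = t2.grp. A NULL in a compared column never satisfies the condition.
- t1[0] pid=5, grp=SG → no match; kept with NULLs on the t2 side.
- t1[1] pid=2, grp=SG → no match; kept with NULLs on the t2 side.
- t1[2] pid=NULL, grp=LS → no match; kept with NULLs on the t2 side.
- t1[3] pid=3, grp=LS → no match; kept with NULLs on the t2 side.
- t1[4] pid=3, grp=LS → no match; kept with NULLs on the t2 side.
- t1[5] pid=7, grp=SG → no match; kept with NULLs on the t2 side.
- t1[6] pid=7, grp=SG → no match; kept with NULLs on the t2 side.
- t1[7] pid=2, grp=SG → no match; kept with NULLs on the t2 side.
- t1[8] pid=9, grp=LS → no match; kept with NULLs on the t2 side.
After projecting and ordering:
t2.grp | t1.pname | t2.doctor | t2.bill
NULL | Eve | NULL | NULL
NULL | Heidi | NULL | NULL
NULL | Ivan | NULL | NULL
NULL | Omar | NULL | NULL
NULL | Omar | NULL | NULL
NULL | Raj | NULL | NULL
NULL | Raj | NULL | NULL
NULL | Yara | NULL | NULL
NULL | Zane | NULL | NULL

(NULL, Eve, NULL, NULL); (NULL, Heidi, NULL, NULL); (NULL, Ivan, NULL, NULL); (NULL, Omar, NULL, NULL); (NULL, Omar, NULL, NULL); (NULL, Raj, NULL, NULL); (NULL, Raj, NULL, NULL); (NULL, Yara, NULL, NULL); (NULL, Zane, NULL, NULL)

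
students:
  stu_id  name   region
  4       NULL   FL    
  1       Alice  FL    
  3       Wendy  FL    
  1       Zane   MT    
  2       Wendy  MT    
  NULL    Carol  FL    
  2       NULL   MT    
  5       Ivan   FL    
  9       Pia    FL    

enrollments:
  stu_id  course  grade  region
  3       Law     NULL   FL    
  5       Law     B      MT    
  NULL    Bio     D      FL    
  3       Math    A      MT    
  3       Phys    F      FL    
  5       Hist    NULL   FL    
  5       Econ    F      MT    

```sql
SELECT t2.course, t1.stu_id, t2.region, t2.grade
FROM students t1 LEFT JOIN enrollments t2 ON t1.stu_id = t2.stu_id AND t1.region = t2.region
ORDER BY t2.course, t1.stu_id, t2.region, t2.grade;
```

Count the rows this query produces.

10

LEFT JOIN keeps every row from `students`; unmatched rows get NULL for `enrollments`'s columns.
Matching on t1.stu_id = t2.stu_id AND t1.region = t2.region. A NULL in a compared column never satisfies the condition.
- t1 row (stu_id=4, region=FL): no match → kept, t2 columns NULL.
- t1 row (stu_id=1, region=FL): no match → kept, t2 columns NULL.
- t1 row (stu_id=3, region=FL): matches 2 t2 row(s) → 2 output row(s).
- t1 row (stu_id=1, region=MT): no match → kept, t2 columns NULL.
- t1 row (stu_id=2, region=MT): no match → kept, t2 columns NULL.
- t1 row (stu_id=NULL, region=FL): no match → kept, t2 columns NULL.
- t1 row (stu_id=2, region=MT): no match → kept, t2 columns NULL.
- t1 row (stu_id=5, region=FL): matches 1 t2 row(s) → 1 output row(s).
- t1 row (stu_id=9, region=FL): no match → kept, t2 columns NULL.
Total: 3 matched + 7 padded = 10 rows.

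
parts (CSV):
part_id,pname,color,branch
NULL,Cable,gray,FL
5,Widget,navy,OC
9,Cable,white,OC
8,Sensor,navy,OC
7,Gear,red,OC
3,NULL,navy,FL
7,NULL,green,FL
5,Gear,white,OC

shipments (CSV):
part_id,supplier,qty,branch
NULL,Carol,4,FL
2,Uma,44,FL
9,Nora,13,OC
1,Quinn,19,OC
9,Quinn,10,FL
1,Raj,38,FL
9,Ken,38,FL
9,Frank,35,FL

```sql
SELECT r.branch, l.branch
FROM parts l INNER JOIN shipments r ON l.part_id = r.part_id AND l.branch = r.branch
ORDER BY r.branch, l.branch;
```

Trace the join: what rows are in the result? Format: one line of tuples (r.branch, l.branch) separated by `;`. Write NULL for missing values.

(OC, OC)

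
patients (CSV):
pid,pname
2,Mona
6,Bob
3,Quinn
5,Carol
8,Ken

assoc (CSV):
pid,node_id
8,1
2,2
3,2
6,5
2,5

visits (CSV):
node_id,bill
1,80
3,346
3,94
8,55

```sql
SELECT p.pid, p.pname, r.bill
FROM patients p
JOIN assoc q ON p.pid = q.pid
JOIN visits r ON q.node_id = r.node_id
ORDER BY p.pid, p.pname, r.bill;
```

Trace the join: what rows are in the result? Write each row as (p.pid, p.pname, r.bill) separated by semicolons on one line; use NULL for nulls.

Evaluate left to right. First `patients p INNER JOIN assoc q` on pid: 5 row(s).
Then INNER JOIN `visits r` on node_id: keep only rows whose q.node_id appears in r.

(8, Ken, 80)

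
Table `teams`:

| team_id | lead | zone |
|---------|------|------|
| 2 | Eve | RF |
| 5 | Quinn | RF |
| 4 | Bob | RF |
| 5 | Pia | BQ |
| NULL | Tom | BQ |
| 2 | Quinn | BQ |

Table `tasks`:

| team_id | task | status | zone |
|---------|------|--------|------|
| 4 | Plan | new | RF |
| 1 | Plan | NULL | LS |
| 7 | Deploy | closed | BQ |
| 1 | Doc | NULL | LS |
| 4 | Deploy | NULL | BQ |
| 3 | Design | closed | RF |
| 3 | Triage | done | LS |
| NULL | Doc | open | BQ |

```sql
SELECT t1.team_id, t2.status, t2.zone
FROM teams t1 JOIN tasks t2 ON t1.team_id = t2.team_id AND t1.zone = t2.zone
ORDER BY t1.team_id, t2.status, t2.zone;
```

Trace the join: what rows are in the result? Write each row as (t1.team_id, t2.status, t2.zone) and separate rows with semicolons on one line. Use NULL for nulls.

INNER JOIN keeps only pairs where the ON condition holds.
Matching on t1.team_id = t2.team_id AND t1.zone = t2.zone. A NULL in a compared column never satisfies the condition.
Matched pairs: 1.

(4, new, RF)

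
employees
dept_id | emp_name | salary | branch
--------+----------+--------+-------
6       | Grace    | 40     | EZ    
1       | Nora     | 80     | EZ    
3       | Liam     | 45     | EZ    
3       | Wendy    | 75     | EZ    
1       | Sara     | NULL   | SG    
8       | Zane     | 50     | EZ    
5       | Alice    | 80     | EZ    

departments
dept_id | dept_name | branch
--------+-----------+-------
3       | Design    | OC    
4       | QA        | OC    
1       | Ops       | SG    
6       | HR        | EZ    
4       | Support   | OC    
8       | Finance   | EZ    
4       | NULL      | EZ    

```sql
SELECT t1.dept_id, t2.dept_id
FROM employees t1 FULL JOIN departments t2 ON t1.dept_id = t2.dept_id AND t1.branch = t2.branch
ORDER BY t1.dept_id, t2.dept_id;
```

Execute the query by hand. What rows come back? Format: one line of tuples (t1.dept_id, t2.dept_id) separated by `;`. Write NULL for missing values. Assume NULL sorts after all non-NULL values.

FULL OUTER JOIN keeps every row from both sides; unmatched rows get NULL for the other side's columns.
Matching on t1.dept_id = t2.dept_id AND t1.branch = t2.branch.
Matched pairs: 3; unmatched t1 rows kept: 4; unmatched t2 rows kept: 4.

(1, 1); (1, NULL); (3, NULL); (3, NULL); (5, NULL); (6, 6); (8, 8); (NULL, 3); (NULL, 4); (NULL, 4); (NULL, 4)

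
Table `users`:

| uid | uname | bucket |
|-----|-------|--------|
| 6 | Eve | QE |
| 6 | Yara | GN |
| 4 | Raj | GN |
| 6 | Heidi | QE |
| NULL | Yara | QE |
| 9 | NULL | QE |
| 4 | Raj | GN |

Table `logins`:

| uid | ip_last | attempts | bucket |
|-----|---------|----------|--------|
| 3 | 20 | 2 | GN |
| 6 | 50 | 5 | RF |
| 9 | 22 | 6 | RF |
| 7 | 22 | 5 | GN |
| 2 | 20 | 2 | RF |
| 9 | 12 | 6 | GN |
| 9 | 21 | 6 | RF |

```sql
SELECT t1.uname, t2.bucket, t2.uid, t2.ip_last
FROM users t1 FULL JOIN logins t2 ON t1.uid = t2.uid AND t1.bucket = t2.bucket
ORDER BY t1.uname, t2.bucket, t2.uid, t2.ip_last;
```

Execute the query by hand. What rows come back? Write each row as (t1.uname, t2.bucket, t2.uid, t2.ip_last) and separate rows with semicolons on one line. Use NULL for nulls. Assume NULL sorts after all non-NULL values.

FULL OUTER JOIN keeps every row from both sides; unmatched rows get NULL for the other side's columns.
Matching on t1.uid = t2.uid AND t1.bucket = t2.bucket. A NULL in a compared column never satisfies the condition.
- t1 row (uid=6, bucket=QE): no match → kept, t2 columns NULL.
- t1 row (uid=6, bucket=GN): no match → kept, t2 columns NULL.
- t1 row (uid=4, bucket=GN): no match → kept, t2 columns NULL.
- t1 row (uid=6, bucket=QE): no match → kept, t2 columns NULL.
- t1 row (uid=NULL, bucket=QE): no match → kept, t2 columns NULL.
- t1 row (uid=9, bucket=QE): no match → kept, t2 columns NULL.
- t1 row (uid=4, bucket=GN): no match → kept, t2 columns NULL.
- plus 7 unmatched t2 row(s), each kept with NULL t1 columns.

(Eve, NULL, NULL, NULL); (Heidi, NULL, NULL, NULL); (Raj, NULL, NULL, NULL); (Raj, NULL, NULL, NULL); (Yara, NULL, NULL, NULL); (Yara, NULL, NULL, NULL); (NULL, GN, 3, 20); (NULL, GN, 7, 22); (NULL, GN, 9, 12); (NULL, RF, 2, 20); (NULL, RF, 6, 50); (NULL, RF, 9, 21); (NULL, RF, 9, 22); (NULL, NULL, NULL, NULL)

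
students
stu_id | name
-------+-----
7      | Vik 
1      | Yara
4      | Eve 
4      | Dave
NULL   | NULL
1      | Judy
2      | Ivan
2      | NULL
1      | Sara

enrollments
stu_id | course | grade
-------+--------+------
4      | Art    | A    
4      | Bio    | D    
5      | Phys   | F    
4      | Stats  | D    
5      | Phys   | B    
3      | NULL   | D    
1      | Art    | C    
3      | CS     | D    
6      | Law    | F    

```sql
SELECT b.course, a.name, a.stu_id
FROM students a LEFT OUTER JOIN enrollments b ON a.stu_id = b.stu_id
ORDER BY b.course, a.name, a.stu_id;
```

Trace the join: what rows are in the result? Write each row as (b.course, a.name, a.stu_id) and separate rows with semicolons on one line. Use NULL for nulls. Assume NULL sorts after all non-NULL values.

(Art, Dave, 4); (Art, Eve, 4); (Art, Judy, 1); (Art, Sara, 1); (Art, Yara, 1); (Bio, Dave, 4); (Bio, Eve, 4); (Stats, Dave, 4); (Stats, Eve, 4); (NULL, Ivan, 2); (NULL, Vik, 7); (NULL, NULL, 2); (NULL, NULL, NULL)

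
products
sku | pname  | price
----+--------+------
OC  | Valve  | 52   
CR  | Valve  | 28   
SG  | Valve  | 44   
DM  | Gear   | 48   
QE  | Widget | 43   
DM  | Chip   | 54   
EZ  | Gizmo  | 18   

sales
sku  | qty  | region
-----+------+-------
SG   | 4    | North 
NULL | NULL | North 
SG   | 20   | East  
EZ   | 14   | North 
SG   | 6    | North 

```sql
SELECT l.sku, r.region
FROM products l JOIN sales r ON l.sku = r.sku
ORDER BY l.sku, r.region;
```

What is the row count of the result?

INNER JOIN keeps only pairs where the ON condition holds.
Matching on l.sku = r.sku. A NULL in a compared column never satisfies the condition.
- l row (sku=OC): no match → dropped.
- l row (sku=CR): no match → dropped.
- l row (sku=SG): matches 3 r row(s) → 3 output row(s).
- l row (sku=DM): no match → dropped.
- l row (sku=QE): no match → dropped.
- l row (sku=DM): no match → dropped.
- l row (sku=EZ): matches 1 r row(s) → 1 output row(s).
Total: 4 rows.

4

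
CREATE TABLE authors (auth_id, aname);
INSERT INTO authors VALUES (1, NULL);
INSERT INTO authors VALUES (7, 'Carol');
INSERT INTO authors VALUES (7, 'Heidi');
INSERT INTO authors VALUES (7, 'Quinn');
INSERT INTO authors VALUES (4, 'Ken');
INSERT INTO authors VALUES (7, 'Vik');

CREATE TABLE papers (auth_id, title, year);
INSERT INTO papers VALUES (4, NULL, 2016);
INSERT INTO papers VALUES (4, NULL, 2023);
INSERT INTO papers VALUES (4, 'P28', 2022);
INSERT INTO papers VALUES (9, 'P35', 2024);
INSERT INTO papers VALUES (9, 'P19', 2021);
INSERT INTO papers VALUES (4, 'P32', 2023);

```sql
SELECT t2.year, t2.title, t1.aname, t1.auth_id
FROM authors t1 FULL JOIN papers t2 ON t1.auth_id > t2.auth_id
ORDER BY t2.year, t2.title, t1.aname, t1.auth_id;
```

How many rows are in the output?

20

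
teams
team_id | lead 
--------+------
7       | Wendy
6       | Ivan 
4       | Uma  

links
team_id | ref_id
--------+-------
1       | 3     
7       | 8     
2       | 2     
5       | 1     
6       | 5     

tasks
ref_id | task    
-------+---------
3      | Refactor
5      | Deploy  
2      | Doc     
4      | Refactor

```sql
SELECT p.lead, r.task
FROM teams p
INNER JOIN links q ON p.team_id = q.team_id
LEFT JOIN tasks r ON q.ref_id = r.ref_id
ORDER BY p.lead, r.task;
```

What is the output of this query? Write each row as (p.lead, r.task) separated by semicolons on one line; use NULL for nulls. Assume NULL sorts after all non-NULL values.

(Ivan, Deploy); (Wendy, NULL)

Joins associate left-to-right: teams INNER JOIN links on team_id gives 2 intermediate row(s).
Then LEFT JOIN `tasks r` on ref_id: each of those 2 rows is kept; rows whose q.ref_id has no match in r get NULL for r's columns.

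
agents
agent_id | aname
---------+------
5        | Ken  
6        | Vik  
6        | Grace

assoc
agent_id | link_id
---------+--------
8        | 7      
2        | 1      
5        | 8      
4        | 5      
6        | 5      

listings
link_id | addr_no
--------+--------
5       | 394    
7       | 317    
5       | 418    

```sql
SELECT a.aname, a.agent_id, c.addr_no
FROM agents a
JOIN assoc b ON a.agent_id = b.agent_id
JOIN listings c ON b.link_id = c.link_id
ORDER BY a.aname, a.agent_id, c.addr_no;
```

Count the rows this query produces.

Joins associate left-to-right: agents INNER JOIN assoc on agent_id gives 3 intermediate row(s).
Then INNER JOIN `listings c` on link_id: keep only rows whose b.link_id appears in c.
Result: 4 row(s).

4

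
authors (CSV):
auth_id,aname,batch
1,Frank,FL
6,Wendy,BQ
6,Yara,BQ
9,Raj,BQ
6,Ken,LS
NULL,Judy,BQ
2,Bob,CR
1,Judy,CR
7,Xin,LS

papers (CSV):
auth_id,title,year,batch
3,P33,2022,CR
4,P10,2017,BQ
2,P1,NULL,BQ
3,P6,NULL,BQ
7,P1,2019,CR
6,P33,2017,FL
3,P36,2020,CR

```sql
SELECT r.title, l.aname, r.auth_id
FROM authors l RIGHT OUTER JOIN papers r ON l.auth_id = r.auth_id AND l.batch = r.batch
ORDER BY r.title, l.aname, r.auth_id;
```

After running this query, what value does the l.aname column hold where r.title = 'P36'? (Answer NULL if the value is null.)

RIGHT JOIN keeps every row from `papers`; unmatched rows get NULL for `authors`'s columns.
Matching on l.auth_id = r.auth_id AND l.batch = r.batch. A NULL in a compared column never satisfies the condition.
- l row (auth_id=1, batch=FL): no match.
- l row (auth_id=6, batch=BQ): no match.
- l row (auth_id=6, batch=BQ): no match.
- l row (auth_id=9, batch=BQ): no match.
- l row (auth_id=6, batch=LS): no match.
- l row (auth_id=NULL, batch=BQ): no match.
- l row (auth_id=2, batch=CR): no match.
- l row (auth_id=1, batch=CR): no match.
- l row (auth_id=7, batch=LS): no match.
- 7 r row(s) had no l match → kept, l columns NULL.

NULL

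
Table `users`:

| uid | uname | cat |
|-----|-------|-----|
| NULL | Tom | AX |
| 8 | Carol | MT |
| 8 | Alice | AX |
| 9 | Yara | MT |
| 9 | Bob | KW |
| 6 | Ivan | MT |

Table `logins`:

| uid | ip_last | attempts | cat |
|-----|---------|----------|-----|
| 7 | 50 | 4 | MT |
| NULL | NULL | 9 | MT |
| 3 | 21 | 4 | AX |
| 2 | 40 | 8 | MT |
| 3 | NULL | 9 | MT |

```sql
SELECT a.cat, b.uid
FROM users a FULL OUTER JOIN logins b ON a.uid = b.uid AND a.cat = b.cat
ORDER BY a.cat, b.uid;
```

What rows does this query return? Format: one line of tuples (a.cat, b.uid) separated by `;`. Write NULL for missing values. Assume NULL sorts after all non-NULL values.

(AX, NULL); (AX, NULL); (KW, NULL); (MT, NULL); (MT, NULL); (MT, NULL); (NULL, 2); (NULL, 3); (NULL, 3); (NULL, 7); (NULL, NULL)

FULL OUTER JOIN keeps every row from both sides; unmatched rows get NULL for the other side's columns.
Matching on a.uid = b.uid AND a.cat = b.cat. A NULL in a compared column never satisfies the condition.
- uid=NULL, cat=AX: no b row matches, row kept with b columns NULL.
- uid=8, cat=MT: no b row matches, row kept with b columns NULL.
- uid=8, cat=AX: no b row matches, row kept with b columns NULL.
- uid=9, cat=MT: no b row matches, row kept with b columns NULL.
- uid=9, cat=KW: no b row matches, row kept with b columns NULL.
- uid=6, cat=MT: no b row matches, row kept with b columns NULL.
- 5 b row(s) had no a match → kept, a columns NULL.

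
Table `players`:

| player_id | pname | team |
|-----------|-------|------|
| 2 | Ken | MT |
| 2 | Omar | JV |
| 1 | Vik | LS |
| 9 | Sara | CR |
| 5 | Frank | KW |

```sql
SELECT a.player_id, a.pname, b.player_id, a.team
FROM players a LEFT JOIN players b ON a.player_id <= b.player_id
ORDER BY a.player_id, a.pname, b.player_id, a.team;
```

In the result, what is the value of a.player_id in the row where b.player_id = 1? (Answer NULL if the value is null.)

LEFT JOIN keeps every row from `players a`; unmatched rows get NULL for `players b`'s columns.
Matching on a.player_id <= b.player_id.
Matched pairs: 16; unmatched a rows kept: 0.

1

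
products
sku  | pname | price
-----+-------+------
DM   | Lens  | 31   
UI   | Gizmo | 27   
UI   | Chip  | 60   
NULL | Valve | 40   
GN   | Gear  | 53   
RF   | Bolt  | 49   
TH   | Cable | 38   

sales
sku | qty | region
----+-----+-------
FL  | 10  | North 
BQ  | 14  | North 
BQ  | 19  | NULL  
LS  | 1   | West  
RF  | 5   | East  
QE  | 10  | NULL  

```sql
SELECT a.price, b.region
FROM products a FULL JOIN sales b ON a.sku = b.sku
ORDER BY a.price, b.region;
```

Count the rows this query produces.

FULL OUTER JOIN keeps every row from both sides; unmatched rows get NULL for the other side's columns.
Matching on a.sku = b.sku. A NULL in a compared column never satisfies the condition.
- a row (sku=DM): no match → kept, b columns NULL.
- a row (sku=UI): no match → kept, b columns NULL.
- a row (sku=UI): no match → kept, b columns NULL.
- a row (sku=NULL): no match → kept, b columns NULL.
- a row (sku=GN): no match → kept, b columns NULL.
- a row (sku=RF): matches 1 b row(s) → 1 output row(s).
- a row (sku=TH): no match → kept, b columns NULL.
- 5 b row(s) had no a match → kept, a columns NULL.
Total: 1 matched + 11 padded = 12 rows.

12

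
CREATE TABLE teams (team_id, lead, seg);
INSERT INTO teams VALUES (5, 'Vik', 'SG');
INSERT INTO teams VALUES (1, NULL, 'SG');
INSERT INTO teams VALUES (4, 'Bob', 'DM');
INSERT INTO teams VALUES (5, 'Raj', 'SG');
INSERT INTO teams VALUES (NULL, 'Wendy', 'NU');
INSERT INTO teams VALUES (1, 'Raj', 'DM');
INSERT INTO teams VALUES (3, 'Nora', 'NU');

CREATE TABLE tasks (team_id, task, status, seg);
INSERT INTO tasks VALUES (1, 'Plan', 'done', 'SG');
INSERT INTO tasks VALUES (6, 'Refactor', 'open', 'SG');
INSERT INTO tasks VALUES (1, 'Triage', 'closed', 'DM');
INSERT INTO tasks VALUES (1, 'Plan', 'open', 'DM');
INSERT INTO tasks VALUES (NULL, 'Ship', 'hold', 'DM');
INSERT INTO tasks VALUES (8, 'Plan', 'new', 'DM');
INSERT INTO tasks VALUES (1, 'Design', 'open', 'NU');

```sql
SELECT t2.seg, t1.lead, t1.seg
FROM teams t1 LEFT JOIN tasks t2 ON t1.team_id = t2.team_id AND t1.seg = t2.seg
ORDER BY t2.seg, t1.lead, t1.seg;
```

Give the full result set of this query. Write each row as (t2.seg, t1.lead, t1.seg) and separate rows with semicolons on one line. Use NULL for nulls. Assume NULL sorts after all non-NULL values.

LEFT JOIN keeps every row from `teams`; unmatched rows get NULL for `tasks`'s columns.
Matching on t1.team_id = t2.team_id AND t1.seg = t2.seg. A NULL in a compared column never satisfies the condition.
- t1 (team_id=5, seg=SG) has no partner → padded with NULL.
- t1 (team_id=1, seg=SG) pairs with 1 row(s) of t2.
- t1 (team_id=4, seg=DM) has no partner → padded with NULL.
- t1 (team_id=5, seg=SG) has no partner → padded with NULL.
- t1 (team_id=NULL, seg=NU) has no partner → padded with NULL.
- t1 (team_id=1, seg=DM) pairs with 2 row(s) of t2.
- t1 (team_id=3, seg=NU) has no partner → padded with NULL.
After projecting and ordering:
t2.seg | t1.lead | t1.seg
DM | Raj | DM
DM | Raj | DM
SG | NULL | SG
NULL | Bob | DM
NULL | Nora | NU
NULL | Raj | SG
NULL | Vik | SG
NULL | Wendy | NU

(DM, Raj, DM); (DM, Raj, DM); (SG, NULL, SG); (NULL, Bob, DM); (NULL, Nora, NU); (NULL, Raj, SG); (NULL, Vik, SG); (NULL, Wendy, NU)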